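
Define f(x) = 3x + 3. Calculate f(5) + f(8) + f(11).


81


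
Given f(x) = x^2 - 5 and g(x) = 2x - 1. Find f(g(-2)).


g(-2) = -5
f(-5) = 1*(-5)^2 - 5 = 20

20


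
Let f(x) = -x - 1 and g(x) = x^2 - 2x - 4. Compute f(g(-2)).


g(-2) = 4
f(4) = -5

-5


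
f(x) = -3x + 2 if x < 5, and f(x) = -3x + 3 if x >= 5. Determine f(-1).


-1 satisfies x < 5
f(-1) = 5

5


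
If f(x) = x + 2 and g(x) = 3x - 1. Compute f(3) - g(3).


f(3) = 5
g(3) = 8
Difference = -3

-3


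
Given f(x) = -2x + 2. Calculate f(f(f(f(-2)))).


-42


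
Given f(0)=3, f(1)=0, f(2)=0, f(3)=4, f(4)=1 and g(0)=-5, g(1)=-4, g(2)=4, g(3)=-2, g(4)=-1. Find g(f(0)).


f(0) = 3
g(3) = -2

-2


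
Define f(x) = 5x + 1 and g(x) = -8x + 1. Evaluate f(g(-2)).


86


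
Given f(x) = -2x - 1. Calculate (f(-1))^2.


1


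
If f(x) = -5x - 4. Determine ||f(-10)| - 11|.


35


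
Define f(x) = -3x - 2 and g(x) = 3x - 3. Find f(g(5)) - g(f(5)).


f(g(5)) = -38
g(f(5)) = -54
Difference = 16

16


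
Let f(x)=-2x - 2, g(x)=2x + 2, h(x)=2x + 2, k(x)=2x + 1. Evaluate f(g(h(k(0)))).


k(0) = 1
h(1) = 4
g(4) = 10
f(10) = -22

-22


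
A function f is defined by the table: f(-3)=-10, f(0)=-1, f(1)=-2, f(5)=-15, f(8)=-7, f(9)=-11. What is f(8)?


Reading from the table at x = 8

-7


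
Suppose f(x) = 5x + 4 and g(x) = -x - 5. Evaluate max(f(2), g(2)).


f(2) = 14
g(2) = -7
max = 14

14


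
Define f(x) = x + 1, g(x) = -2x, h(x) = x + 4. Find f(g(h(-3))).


h(-3) = 1
g(1) = -2
f(-2) = -1

-1


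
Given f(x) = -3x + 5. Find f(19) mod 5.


f(19) = -52
-52 mod 5 = 3

3


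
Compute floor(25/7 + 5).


25/7 = 3.5714
3.5714 + 5 = 8.5714
floor(8.5714) = 8

8


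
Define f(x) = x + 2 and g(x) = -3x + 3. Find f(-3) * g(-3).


-12


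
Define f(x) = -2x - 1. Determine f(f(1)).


f(1) = -3
f(-3) = 5

5


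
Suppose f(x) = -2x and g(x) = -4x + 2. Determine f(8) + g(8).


-46


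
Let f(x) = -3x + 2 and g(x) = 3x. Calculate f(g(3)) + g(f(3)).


f(g(3)) = -25
g(f(3)) = -21
Sum = -46

-46


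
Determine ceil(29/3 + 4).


14


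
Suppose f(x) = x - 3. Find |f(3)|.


f(3) = 0
|0| = 0

0


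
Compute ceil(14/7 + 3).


5


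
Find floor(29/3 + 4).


13


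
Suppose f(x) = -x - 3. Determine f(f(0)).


f(0) = -3
f(-3) = 0

0


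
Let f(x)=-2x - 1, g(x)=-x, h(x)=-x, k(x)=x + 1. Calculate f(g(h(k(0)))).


k(0) = 1
h(1) = -1
g(-1) = 1
f(1) = -3

-3


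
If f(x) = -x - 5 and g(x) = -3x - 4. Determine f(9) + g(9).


f(9) = -14
g(9) = -31
Sum = -45

-45


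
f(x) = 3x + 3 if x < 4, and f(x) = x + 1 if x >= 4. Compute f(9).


9 satisfies x >= 4
f(9) = 10

10


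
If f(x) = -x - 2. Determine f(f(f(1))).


f(1) = -3
f(-3) = 1
f(1) = -3

-3


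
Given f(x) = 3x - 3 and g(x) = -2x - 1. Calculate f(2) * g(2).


f(2) = 3
g(2) = -5
Product = -15

-15


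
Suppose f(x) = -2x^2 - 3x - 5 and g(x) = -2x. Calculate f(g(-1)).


g(-1) = 2
f(2) = (-2)*(2)^2 - 3*(2) - 5 = -19

-19


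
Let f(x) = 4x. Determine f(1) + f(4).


20


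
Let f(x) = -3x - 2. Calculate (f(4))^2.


f(4) = -14
(-14)^2 = 196

196


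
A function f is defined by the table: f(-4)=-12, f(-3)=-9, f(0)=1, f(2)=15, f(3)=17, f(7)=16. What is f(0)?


Reading from the table at x = 0

1


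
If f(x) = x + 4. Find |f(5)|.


f(5) = 9
|9| = 9

9


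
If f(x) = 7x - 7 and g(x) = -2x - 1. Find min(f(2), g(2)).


f(2) = 7
g(2) = -5
min = -5

-5


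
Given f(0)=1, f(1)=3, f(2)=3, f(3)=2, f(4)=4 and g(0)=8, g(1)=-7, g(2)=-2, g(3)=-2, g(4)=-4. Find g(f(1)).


f(1) = 3
g(3) = -2

-2


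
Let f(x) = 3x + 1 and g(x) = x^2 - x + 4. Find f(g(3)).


31


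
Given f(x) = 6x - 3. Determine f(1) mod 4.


f(1) = 3
3 mod 4 = 3

3


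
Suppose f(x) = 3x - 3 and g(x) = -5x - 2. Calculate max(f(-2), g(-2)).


f(-2) = -9
g(-2) = 8
max = 8

8


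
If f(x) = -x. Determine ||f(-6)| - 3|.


f(-6) = 6
|6| = 6
|6 - 3| = 3

3


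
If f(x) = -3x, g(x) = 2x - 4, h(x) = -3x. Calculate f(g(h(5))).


h(5) = -15
g(-15) = -34
f(-34) = 102

102


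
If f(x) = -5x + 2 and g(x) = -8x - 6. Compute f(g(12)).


g(12) = -102
f(-102) = 512

512


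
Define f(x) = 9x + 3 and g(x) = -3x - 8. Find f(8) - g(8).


f(8) = 75
g(8) = -32
Difference = 107

107


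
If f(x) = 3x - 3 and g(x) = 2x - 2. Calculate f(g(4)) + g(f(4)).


f(g(4)) = 15
g(f(4)) = 16
Sum = 31

31


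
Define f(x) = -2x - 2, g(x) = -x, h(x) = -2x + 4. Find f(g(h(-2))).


h(-2) = 8
g(8) = -8
f(-8) = 14

14


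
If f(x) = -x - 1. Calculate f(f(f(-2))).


f(-2) = 1
f(1) = -2
f(-2) = 1

1


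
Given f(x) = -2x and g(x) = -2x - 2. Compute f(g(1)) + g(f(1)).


10


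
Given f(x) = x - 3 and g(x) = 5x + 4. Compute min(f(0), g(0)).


-3


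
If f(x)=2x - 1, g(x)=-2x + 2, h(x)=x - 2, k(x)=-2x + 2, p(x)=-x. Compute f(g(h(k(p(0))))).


p(0) = 0
k(0) = 2
h(2) = 0
g(0) = 2
f(2) = 3

3


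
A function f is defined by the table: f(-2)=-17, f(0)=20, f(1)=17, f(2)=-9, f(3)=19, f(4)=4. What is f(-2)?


Reading from the table at x = -2

-17


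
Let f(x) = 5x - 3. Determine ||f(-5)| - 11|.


f(-5) = -28
|-28| = 28
|28 - 11| = 17

17


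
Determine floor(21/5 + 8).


21/5 = 4.2
4.2 + 8 = 12.2
floor(12.2) = 12

12


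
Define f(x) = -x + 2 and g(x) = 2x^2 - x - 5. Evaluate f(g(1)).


g(1) = -4
f(-4) = 6

6


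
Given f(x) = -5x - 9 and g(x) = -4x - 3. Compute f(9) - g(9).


f(9) = -54
g(9) = -39
Difference = -15

-15


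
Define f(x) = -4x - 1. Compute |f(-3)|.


f(-3) = 11
|11| = 11

11


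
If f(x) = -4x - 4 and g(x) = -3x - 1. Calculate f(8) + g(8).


f(8) = -36
g(8) = -25
Sum = -61

-61


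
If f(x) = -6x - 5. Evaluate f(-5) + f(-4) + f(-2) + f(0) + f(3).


f(-5) = 25
f(-4) = 19
f(-2) = 7
f(0) = -5
f(3) = -23
Sum = 23

23


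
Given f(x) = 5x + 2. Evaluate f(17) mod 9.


f(17) = 87
87 mod 9 = 6

6


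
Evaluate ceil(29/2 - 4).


29/2 = 14.5
14.5 - 4 = 10.5
ceil(10.5) = 11

11


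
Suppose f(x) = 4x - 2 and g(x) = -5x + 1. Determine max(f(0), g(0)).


1


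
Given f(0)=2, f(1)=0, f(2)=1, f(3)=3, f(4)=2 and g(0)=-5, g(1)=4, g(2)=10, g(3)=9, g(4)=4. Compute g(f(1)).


f(1) = 0
g(0) = -5

-5


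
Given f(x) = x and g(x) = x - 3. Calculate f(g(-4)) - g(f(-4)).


0


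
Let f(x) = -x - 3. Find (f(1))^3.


f(1) = -4
(-4)^3 = -64

-64


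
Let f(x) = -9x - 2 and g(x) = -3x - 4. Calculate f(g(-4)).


g(-4) = 8
f(8) = -74

-74


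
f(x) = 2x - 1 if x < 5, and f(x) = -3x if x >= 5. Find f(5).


-15


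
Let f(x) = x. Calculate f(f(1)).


f(1) = 1
f(1) = 1

1


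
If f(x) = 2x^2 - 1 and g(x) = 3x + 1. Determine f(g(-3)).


127


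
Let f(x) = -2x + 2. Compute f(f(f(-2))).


22


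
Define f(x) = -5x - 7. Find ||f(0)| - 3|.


f(0) = -7
|-7| = 7
|7 - 3| = 4

4


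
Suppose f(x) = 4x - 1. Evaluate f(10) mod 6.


3


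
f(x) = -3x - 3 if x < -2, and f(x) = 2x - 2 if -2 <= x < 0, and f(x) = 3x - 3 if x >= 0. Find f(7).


18


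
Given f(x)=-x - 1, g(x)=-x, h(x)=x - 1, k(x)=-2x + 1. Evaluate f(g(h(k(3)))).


k(3) = -5
h(-5) = -6
g(-6) = 6
f(6) = -7

-7


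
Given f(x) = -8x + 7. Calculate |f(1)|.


f(1) = -1
|-1| = 1

1


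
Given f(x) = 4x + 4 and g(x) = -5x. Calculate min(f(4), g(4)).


f(4) = 20
g(4) = -20
min = -20

-20


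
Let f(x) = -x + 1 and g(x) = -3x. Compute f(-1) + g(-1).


f(-1) = 2
g(-1) = 3
Sum = 5

5


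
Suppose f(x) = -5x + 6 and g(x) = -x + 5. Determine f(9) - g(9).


f(9) = -39
g(9) = -4
Difference = -35

-35


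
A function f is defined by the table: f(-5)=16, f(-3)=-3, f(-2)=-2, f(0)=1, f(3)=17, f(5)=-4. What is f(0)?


1


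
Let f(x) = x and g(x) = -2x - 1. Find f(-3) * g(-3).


f(-3) = -3
g(-3) = 5
Product = -15

-15


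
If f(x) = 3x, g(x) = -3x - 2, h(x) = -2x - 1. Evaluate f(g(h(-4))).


h(-4) = 7
g(7) = -23
f(-23) = -69

-69


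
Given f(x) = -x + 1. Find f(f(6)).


f(6) = -5
f(-5) = 6

6


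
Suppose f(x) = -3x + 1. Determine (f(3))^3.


f(3) = -8
(-8)^3 = -512

-512


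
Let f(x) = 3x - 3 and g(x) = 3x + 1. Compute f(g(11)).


g(11) = 34
f(34) = 99

99


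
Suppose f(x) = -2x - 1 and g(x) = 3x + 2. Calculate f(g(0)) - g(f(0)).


f(g(0)) = -5
g(f(0)) = -1
Difference = -4

-4


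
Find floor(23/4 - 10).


23/4 = 5.75
5.75 - 10 = -4.25
floor(-4.25) = -5

-5


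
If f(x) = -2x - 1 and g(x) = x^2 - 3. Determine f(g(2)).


g(2) = 1
f(1) = -3

-3


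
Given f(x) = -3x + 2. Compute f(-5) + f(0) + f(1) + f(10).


f(-5) = 17
f(0) = 2
f(1) = -1
f(10) = -28
Sum = -10

-10


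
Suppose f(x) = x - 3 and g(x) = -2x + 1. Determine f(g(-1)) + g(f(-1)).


f(g(-1)) = 0
g(f(-1)) = 9
Sum = 9

9


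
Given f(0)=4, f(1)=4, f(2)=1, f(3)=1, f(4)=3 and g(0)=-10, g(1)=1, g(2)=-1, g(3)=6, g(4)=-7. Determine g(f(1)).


f(1) = 4
g(4) = -7

-7


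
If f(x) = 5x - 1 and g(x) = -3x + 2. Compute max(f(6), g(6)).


f(6) = 29
g(6) = -16
max = 29

29


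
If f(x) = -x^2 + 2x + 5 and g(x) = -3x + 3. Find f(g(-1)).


-19


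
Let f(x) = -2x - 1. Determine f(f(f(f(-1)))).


f(-1) = 1
f(1) = -3
f(-3) = 5
f(5) = -11

-11


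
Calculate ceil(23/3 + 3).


23/3 = 7.6667
7.6667 + 3 = 10.6667
ceil(10.6667) = 11

11


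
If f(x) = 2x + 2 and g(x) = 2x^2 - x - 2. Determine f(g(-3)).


g(-3) = 19
f(19) = 40

40


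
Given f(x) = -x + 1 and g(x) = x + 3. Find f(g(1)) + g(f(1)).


0


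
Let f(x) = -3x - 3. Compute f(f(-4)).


f(-4) = 9
f(9) = -30

-30


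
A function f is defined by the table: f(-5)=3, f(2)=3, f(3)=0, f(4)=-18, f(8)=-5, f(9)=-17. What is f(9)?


Reading from the table at x = 9

-17


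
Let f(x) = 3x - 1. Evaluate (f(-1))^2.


f(-1) = -4
(-4)^2 = 16

16


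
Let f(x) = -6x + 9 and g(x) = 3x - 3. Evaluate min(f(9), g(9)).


f(9) = -45
g(9) = 24
min = -45

-45


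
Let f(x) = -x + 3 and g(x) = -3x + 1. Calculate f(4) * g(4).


f(4) = -1
g(4) = -11
Product = 11

11


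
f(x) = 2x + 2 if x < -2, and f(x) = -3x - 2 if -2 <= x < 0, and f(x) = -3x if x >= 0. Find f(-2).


-2 satisfies -2 <= x < 0
f(-2) = 4

4


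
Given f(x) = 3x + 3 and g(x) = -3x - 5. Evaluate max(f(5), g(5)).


f(5) = 18
g(5) = -20
max = 18

18


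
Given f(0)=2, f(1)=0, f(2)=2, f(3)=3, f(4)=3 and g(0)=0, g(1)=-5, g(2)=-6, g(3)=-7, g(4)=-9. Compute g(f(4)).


-7


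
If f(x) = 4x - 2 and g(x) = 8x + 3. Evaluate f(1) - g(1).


f(1) = 2
g(1) = 11
Difference = -9

-9


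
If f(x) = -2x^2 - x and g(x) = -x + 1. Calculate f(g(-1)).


g(-1) = 2
f(2) = (-2)*(2)^2 - 1*(2) = -10

-10


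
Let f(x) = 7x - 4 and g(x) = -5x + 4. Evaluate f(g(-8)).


g(-8) = 44
f(44) = 304

304


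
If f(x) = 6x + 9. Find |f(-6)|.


f(-6) = -27
|-27| = 27

27


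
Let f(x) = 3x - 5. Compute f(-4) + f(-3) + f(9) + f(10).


16


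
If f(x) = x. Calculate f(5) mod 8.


f(5) = 5
5 mod 8 = 5

5


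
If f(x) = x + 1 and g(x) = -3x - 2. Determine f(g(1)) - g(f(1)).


f(g(1)) = -4
g(f(1)) = -8
Difference = 4

4


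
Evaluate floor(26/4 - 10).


26/4 = 6.5
6.5 - 10 = -3.5
floor(-3.5) = -4

-4


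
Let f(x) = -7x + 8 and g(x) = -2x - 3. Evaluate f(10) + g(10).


f(10) = -62
g(10) = -23
Sum = -85

-85


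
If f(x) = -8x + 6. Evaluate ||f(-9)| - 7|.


f(-9) = 78
|78| = 78
|78 - 7| = 71

71


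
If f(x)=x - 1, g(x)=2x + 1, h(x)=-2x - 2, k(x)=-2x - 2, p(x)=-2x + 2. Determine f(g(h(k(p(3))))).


p(3) = -4
k(-4) = 6
h(6) = -14
g(-14) = -27
f(-27) = -28

-28


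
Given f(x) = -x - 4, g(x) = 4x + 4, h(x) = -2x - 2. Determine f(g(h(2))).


h(2) = -6
g(-6) = -20
f(-20) = 16

16


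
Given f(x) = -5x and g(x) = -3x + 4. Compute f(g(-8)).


g(-8) = 28
f(28) = -140

-140


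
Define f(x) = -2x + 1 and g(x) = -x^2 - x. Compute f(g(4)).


g(4) = -20
f(-20) = 41

41


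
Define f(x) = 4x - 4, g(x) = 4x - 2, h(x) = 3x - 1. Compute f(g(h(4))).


h(4) = 11
g(11) = 42
f(42) = 164

164


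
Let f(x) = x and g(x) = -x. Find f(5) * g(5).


-25


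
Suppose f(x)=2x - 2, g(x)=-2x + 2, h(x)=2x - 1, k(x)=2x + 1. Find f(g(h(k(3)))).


k(3) = 7
h(7) = 13
g(13) = -24
f(-24) = -50

-50


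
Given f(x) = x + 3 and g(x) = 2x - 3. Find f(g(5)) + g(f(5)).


f(g(5)) = 10
g(f(5)) = 13
Sum = 23

23


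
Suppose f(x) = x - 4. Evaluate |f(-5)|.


f(-5) = -9
|-9| = 9

9


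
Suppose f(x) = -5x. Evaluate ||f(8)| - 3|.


f(8) = -40
|-40| = 40
|40 - 3| = 37

37


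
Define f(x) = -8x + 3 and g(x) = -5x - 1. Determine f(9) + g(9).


f(9) = -69
g(9) = -46
Sum = -115

-115


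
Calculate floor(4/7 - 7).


4/7 = 0.5714
0.5714 - 7 = -6.4286
floor(-6.4286) = -7

-7


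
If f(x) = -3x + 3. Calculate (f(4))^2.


f(4) = -9
(-9)^2 = 81

81


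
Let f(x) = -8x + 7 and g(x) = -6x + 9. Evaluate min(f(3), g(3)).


f(3) = -17
g(3) = -9
min = -17

-17


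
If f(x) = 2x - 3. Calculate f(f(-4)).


f(-4) = -11
f(-11) = -25

-25


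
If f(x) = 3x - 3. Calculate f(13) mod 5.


1


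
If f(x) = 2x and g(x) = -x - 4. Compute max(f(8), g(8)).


f(8) = 16
g(8) = -12
max = 16

16


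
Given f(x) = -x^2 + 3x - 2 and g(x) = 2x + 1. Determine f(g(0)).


0


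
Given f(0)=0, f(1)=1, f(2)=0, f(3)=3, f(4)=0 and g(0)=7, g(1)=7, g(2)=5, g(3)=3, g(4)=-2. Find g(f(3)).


f(3) = 3
g(3) = 3

3


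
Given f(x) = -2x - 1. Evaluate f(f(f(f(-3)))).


f(-3) = 5
f(5) = -11
f(-11) = 21
f(21) = -43

-43


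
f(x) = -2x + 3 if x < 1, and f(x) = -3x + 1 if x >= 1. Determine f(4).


4 satisfies x >= 1
f(4) = -11

-11


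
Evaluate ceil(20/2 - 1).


9


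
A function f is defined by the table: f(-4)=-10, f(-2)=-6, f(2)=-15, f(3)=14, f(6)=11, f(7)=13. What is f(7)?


Reading from the table at x = 7

13


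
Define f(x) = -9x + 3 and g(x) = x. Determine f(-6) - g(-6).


f(-6) = 57
g(-6) = -6
Difference = 63

63


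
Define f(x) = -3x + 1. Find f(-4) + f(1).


f(-4) = 13
f(1) = -2
Sum = 11

11


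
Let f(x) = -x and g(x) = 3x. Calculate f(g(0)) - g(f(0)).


0


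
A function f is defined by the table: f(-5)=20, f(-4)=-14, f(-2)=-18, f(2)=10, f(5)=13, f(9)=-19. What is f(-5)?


20


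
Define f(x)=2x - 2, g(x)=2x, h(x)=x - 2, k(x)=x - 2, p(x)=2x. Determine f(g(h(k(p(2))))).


p(2) = 4
k(4) = 2
h(2) = 0
g(0) = 0
f(0) = -2

-2


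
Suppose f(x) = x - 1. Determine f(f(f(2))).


f(2) = 1
f(1) = 0
f(0) = -1

-1


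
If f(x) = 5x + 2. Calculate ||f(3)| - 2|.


15


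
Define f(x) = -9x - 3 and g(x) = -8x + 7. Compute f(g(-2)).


g(-2) = 23
f(23) = -210

-210


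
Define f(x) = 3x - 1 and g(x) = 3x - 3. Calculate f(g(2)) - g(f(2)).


f(g(2)) = 8
g(f(2)) = 12
Difference = -4

-4


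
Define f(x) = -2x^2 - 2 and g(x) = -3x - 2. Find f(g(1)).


-52


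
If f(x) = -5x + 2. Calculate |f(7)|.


f(7) = -33
|-33| = 33

33


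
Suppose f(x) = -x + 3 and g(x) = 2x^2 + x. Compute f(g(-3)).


g(-3) = 15
f(15) = -12

-12


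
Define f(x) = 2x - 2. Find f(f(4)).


10


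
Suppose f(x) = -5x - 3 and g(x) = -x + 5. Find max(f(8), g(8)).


f(8) = -43
g(8) = -3
max = -3

-3


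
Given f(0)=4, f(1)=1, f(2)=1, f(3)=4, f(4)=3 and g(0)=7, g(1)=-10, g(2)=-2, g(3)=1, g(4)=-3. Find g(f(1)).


f(1) = 1
g(1) = -10

-10


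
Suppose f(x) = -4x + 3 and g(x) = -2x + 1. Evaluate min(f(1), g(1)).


f(1) = -1
g(1) = -1
min = -1

-1


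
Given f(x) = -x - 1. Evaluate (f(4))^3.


-125


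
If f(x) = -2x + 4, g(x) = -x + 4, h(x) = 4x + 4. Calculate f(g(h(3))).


h(3) = 16
g(16) = -12
f(-12) = 28

28


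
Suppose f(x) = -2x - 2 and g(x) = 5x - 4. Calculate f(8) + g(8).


f(8) = -18
g(8) = 36
Sum = 18

18


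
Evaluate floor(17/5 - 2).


17/5 = 3.4
3.4 - 2 = 1.4
floor(1.4) = 1

1


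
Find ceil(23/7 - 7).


23/7 = 3.2857
3.2857 - 7 = -3.7143
ceil(-3.7143) = -3

-3


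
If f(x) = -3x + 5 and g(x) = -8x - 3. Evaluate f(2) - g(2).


f(2) = -1
g(2) = -19
Difference = 18

18


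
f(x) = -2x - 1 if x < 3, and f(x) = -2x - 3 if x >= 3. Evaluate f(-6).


-6 satisfies x < 3
f(-6) = 11

11


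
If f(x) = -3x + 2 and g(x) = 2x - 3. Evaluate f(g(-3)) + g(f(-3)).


48


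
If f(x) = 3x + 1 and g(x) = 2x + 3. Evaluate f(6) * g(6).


f(6) = 19
g(6) = 15
Product = 285

285


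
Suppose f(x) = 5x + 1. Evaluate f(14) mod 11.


f(14) = 71
71 mod 11 = 5

5


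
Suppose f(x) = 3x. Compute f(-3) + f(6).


f(-3) = -9
f(6) = 18
Sum = 9

9


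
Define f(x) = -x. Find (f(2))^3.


f(2) = -2
(-2)^3 = -8

-8


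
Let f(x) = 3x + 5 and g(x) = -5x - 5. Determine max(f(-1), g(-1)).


f(-1) = 2
g(-1) = 0
max = 2

2


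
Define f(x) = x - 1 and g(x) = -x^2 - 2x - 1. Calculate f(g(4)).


g(4) = -25
f(-25) = -26

-26


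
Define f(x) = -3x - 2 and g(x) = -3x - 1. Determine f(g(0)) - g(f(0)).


-4


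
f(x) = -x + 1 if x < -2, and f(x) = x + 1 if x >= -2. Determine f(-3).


-3 satisfies x < -2
f(-3) = 4

4


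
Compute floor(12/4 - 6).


12/4 = 3
3 - 6 = -3
floor(-3) = -3

-3


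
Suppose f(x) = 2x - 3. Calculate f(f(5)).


f(5) = 7
f(7) = 11

11


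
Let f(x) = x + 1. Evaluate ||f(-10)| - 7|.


f(-10) = -9
|-9| = 9
|9 - 7| = 2

2


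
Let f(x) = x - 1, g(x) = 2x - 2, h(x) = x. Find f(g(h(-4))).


h(-4) = -4
g(-4) = -10
f(-10) = -11

-11


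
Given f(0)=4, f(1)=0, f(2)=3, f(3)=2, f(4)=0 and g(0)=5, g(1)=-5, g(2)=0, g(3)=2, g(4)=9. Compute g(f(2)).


f(2) = 3
g(3) = 2

2


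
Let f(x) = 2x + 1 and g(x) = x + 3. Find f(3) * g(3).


f(3) = 7
g(3) = 6
Product = 42

42


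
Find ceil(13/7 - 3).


13/7 = 1.8571
1.8571 - 3 = -1.1429
ceil(-1.1429) = -1

-1


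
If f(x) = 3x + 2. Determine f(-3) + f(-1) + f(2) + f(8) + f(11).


f(-3) = -7
f(-1) = -1
f(2) = 8
f(8) = 26
f(11) = 35
Sum = 61

61


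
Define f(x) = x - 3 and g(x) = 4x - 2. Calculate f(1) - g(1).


f(1) = -2
g(1) = 2
Difference = -4

-4


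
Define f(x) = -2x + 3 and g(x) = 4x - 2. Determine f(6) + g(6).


f(6) = -9
g(6) = 22
Sum = 13

13


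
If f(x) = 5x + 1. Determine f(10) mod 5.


f(10) = 51
51 mod 5 = 1

1


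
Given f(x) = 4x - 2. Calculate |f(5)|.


f(5) = 18
|18| = 18

18


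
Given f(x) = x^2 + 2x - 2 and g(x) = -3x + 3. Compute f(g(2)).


g(2) = -3
f(-3) = 1*(-3)^2 + 2*(-3) - 2 = 1

1


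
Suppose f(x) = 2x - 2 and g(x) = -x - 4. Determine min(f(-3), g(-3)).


-8


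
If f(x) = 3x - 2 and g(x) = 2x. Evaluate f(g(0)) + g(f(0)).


f(g(0)) = -2
g(f(0)) = -4
Sum = -6

-6


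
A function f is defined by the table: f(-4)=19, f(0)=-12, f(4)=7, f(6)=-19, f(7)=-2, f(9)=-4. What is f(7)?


Reading from the table at x = 7

-2


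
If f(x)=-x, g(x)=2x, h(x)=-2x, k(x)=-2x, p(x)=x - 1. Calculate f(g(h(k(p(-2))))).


p(-2) = -3
k(-3) = 6
h(6) = -12
g(-12) = -24
f(-24) = 24

24


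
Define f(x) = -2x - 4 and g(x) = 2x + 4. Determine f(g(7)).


-40


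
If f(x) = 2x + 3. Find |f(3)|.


f(3) = 9
|9| = 9

9


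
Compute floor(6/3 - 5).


6/3 = 2
2 - 5 = -3
floor(-3) = -3

-3


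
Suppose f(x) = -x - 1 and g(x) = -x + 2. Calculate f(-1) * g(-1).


f(-1) = 0
g(-1) = 3
Product = 0

0


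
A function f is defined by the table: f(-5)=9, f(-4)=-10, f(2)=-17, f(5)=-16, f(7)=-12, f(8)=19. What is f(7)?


Reading from the table at x = 7

-12


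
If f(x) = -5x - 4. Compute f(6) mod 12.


f(6) = -34
-34 mod 12 = 2

2


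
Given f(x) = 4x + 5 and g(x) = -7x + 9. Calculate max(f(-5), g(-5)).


44


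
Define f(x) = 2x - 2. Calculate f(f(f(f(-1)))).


f(-1) = -4
f(-4) = -10
f(-10) = -22
f(-22) = -46

-46


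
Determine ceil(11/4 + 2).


11/4 = 2.75
2.75 + 2 = 4.75
ceil(4.75) = 5

5


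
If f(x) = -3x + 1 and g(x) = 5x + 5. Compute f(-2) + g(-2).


2


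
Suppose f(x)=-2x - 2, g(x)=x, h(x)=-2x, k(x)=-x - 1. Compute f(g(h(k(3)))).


k(3) = -4
h(-4) = 8
g(8) = 8
f(8) = -18

-18


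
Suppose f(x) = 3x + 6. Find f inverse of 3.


-1


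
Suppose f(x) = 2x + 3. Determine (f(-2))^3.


f(-2) = -1
(-1)^3 = -1

-1


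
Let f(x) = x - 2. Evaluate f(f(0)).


f(0) = -2
f(-2) = -4

-4


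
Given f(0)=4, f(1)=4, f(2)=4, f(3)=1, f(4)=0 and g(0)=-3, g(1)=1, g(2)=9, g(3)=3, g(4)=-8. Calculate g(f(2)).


f(2) = 4
g(4) = -8

-8


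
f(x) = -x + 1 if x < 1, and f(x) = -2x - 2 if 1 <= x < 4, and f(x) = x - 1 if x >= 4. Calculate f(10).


10 satisfies x >= 4
f(10) = 9

9


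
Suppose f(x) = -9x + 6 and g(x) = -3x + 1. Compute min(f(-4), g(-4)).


13


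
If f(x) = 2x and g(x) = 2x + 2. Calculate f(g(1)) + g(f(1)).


f(g(1)) = 8
g(f(1)) = 6
Sum = 14

14


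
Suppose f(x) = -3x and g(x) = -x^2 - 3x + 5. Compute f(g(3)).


g(3) = -13
f(-13) = 39

39


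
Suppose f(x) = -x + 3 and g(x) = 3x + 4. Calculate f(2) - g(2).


f(2) = 1
g(2) = 10
Difference = -9

-9


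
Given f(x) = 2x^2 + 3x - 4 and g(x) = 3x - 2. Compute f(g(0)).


g(0) = -2
f(-2) = 2*(-2)^2 + 3*(-2) - 4 = -2

-2


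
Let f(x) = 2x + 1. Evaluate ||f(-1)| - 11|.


f(-1) = -1
|-1| = 1
|1 - 11| = 10

10


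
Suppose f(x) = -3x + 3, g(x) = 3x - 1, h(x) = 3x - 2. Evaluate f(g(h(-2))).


h(-2) = -8
g(-8) = -25
f(-25) = 78

78


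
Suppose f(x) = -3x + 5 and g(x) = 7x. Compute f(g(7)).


-142


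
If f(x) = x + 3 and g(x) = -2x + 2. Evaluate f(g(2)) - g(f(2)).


f(g(2)) = 1
g(f(2)) = -8
Difference = 9

9


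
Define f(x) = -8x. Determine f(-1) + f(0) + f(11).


-80


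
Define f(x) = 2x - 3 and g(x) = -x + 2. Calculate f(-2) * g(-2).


f(-2) = -7
g(-2) = 4
Product = -28

-28


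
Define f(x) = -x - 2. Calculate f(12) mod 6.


f(12) = -14
-14 mod 6 = 4

4


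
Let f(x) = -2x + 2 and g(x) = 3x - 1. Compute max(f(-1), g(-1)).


4


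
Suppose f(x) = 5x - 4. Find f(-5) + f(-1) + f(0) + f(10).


f(-5) = -29
f(-1) = -9
f(0) = -4
f(10) = 46
Sum = 4

4


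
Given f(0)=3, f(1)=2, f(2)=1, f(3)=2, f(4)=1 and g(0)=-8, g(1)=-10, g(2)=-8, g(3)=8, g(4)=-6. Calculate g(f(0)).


f(0) = 3
g(3) = 8

8


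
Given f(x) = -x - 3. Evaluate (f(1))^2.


f(1) = -4
(-4)^2 = 16

16


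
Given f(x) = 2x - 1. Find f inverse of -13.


Solve 2x - 1 = -13
x = (-13 + 1) / 2 = -6

-6


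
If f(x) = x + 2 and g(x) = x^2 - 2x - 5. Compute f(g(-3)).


g(-3) = 10
f(10) = 12

12


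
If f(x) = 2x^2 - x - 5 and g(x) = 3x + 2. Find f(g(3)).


g(3) = 11
f(11) = 2*(11)^2 - 1*(11) - 5 = 226

226


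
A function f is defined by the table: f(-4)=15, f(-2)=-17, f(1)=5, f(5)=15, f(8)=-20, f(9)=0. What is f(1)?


Reading from the table at x = 1

5


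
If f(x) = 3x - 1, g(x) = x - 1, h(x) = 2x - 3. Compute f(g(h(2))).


h(2) = 1
g(1) = 0
f(0) = -1

-1


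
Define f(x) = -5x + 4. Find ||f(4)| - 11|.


f(4) = -16
|-16| = 16
|16 - 11| = 5

5


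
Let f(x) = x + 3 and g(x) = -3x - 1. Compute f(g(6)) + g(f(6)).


f(g(6)) = -16
g(f(6)) = -28
Sum = -44

-44


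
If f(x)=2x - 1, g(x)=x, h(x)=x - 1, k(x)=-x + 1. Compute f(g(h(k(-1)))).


1


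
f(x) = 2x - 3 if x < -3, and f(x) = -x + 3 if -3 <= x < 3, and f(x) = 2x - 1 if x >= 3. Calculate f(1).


2


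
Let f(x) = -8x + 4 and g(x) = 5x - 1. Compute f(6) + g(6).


f(6) = -44
g(6) = 29
Sum = -15

-15


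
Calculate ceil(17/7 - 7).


17/7 = 2.4286
2.4286 - 7 = -4.5714
ceil(-4.5714) = -4

-4


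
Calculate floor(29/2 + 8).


29/2 = 14.5
14.5 + 8 = 22.5
floor(22.5) = 22

22


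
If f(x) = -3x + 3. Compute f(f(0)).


f(0) = 3
f(3) = -6

-6


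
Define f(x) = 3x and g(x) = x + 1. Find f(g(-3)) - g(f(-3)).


f(g(-3)) = -6
g(f(-3)) = -8
Difference = 2

2


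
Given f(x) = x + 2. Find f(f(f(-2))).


f(-2) = 0
f(0) = 2
f(2) = 4

4


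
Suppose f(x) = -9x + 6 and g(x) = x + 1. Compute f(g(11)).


-102


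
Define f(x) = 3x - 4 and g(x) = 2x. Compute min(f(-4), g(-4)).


f(-4) = -16
g(-4) = -8
min = -16

-16


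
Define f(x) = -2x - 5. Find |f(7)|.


f(7) = -19
|-19| = 19

19


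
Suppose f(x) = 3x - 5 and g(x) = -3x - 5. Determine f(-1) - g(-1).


f(-1) = -8
g(-1) = -2
Difference = -6

-6


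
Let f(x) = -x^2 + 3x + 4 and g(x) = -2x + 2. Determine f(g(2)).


g(2) = -2
f(-2) = (-1)*(-2)^2 + 3*(-2) + 4 = -6

-6


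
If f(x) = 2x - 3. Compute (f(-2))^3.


f(-2) = -7
(-7)^3 = -343

-343


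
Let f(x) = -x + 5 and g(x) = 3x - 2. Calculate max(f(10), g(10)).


f(10) = -5
g(10) = 28
max = 28

28


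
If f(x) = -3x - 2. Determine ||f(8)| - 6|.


f(8) = -26
|-26| = 26
|26 - 6| = 20

20


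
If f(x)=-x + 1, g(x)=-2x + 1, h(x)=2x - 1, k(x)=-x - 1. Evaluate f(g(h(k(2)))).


k(2) = -3
h(-3) = -7
g(-7) = 15
f(15) = -14

-14


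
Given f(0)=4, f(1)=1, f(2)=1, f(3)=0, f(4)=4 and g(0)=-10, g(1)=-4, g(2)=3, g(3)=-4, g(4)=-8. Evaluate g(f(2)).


f(2) = 1
g(1) = -4

-4


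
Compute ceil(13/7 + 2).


4


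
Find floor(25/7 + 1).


25/7 = 3.5714
3.5714 + 1 = 4.5714
floor(4.5714) = 4

4


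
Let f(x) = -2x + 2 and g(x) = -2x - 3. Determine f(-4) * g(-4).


f(-4) = 10
g(-4) = 5
Product = 50

50


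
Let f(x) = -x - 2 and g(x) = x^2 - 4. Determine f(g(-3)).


g(-3) = 5
f(5) = -7

-7


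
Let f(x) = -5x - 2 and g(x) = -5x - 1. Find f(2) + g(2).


f(2) = -12
g(2) = -11
Sum = -23

-23


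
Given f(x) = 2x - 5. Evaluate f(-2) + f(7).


f(-2) = -9
f(7) = 9
Sum = 0

0


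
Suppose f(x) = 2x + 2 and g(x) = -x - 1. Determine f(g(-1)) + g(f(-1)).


f(g(-1)) = 2
g(f(-1)) = -1
Sum = 1

1


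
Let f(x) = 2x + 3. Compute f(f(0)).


f(0) = 3
f(3) = 9

9


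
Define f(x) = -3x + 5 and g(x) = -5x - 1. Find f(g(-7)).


g(-7) = 34
f(34) = -97

-97


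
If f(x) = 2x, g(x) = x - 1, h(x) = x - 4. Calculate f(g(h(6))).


h(6) = 2
g(2) = 1
f(1) = 2

2


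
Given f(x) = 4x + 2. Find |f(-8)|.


f(-8) = -30
|-30| = 30

30


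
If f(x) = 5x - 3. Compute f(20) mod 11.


f(20) = 97
97 mod 11 = 9

9


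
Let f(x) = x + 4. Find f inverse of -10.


Solve x + 4 = -10
x = (-10 - 4) / 1 = -14

-14


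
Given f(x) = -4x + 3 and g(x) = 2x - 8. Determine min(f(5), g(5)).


f(5) = -17
g(5) = 2
min = -17

-17


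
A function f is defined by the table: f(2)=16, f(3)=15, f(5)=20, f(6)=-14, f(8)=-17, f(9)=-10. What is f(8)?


Reading from the table at x = 8

-17


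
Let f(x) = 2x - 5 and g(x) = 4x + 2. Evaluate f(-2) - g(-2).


f(-2) = -9
g(-2) = -6
Difference = -3

-3


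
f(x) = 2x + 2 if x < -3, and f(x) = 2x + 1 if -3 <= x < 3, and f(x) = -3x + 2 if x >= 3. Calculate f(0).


0 satisfies -3 <= x < 3
f(0) = 1

1


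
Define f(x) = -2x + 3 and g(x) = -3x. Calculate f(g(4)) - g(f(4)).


f(g(4)) = 27
g(f(4)) = 15
Difference = 12

12


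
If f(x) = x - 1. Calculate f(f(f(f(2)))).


f(2) = 1
f(1) = 0
f(0) = -1
f(-1) = -2

-2


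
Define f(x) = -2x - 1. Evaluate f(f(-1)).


f(-1) = 1
f(1) = -3

-3


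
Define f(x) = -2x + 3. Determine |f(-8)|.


f(-8) = 19
|19| = 19

19


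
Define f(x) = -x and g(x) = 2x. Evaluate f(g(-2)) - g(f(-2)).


f(g(-2)) = 4
g(f(-2)) = 4
Difference = 0

0


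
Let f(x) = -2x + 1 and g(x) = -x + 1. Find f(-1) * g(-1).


f(-1) = 3
g(-1) = 2
Product = 6

6


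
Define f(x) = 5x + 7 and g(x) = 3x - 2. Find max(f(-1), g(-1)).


f(-1) = 2
g(-1) = -5
max = 2

2


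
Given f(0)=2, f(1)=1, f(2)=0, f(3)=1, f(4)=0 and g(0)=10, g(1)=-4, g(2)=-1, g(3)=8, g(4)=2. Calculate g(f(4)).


f(4) = 0
g(0) = 10

10


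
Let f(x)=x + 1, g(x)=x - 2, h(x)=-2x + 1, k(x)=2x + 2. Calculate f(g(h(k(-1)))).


k(-1) = 0
h(0) = 1
g(1) = -1
f(-1) = 0

0


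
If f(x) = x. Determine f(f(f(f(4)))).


4


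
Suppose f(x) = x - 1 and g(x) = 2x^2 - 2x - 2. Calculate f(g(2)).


g(2) = 2
f(2) = 1

1


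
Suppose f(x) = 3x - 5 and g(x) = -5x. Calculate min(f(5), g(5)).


f(5) = 10
g(5) = -25
min = -25

-25


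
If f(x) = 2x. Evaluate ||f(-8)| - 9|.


f(-8) = -16
|-16| = 16
|16 - 9| = 7

7


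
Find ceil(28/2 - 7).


28/2 = 14
14 - 7 = 7
ceil(7) = 7

7


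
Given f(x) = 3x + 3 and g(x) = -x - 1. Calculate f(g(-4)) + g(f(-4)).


20


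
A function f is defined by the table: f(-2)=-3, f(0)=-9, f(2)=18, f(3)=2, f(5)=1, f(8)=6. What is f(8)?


Reading from the table at x = 8

6


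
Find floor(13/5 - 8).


13/5 = 2.6
2.6 - 8 = -5.4
floor(-5.4) = -6

-6


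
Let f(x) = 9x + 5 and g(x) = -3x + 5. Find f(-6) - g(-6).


-72


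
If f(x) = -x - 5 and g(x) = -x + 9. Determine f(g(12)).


g(12) = -3
f(-3) = -2

-2


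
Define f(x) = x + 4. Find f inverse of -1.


Solve x + 4 = -1
x = (-1 - 4) / 1 = -5

-5


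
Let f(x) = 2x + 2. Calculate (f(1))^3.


f(1) = 4
(4)^3 = 64

64


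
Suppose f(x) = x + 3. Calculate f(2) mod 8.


f(2) = 5
5 mod 8 = 5

5


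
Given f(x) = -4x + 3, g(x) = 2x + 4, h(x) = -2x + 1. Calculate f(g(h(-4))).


h(-4) = 9
g(9) = 22
f(22) = -85

-85


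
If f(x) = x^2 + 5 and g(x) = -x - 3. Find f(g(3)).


41


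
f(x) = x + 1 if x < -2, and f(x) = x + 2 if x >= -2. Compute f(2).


2 satisfies x >= -2
f(2) = 4

4


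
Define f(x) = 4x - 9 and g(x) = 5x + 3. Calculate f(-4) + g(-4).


f(-4) = -25
g(-4) = -17
Sum = -42

-42


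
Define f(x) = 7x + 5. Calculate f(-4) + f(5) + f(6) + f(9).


f(-4) = -23
f(5) = 40
f(6) = 47
f(9) = 68
Sum = 132

132


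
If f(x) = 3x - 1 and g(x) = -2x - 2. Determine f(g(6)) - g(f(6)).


-7


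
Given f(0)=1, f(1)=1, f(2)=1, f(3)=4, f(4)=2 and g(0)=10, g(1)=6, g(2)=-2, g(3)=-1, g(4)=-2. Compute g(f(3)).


f(3) = 4
g(4) = -2

-2


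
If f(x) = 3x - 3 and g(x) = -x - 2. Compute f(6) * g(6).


-120


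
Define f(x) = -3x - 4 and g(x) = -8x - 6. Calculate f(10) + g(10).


f(10) = -34
g(10) = -86
Sum = -120

-120


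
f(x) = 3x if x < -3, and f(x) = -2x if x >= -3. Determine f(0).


0 satisfies x >= -3
f(0) = 0

0


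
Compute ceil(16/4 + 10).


14


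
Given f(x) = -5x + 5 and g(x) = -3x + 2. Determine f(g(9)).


g(9) = -25
f(-25) = 130

130


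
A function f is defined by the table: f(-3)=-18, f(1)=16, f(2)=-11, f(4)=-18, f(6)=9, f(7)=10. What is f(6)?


Reading from the table at x = 6

9


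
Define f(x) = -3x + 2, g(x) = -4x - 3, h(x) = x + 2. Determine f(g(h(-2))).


h(-2) = 0
g(0) = -3
f(-3) = 11

11


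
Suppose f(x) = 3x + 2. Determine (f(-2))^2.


16


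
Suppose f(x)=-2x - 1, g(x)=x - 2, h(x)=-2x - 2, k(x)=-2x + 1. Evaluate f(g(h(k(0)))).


k(0) = 1
h(1) = -4
g(-4) = -6
f(-6) = 11

11


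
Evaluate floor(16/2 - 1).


16/2 = 8
8 - 1 = 7
floor(7) = 7

7


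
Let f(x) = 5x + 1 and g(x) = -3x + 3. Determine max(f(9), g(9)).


f(9) = 46
g(9) = -24
max = 46

46


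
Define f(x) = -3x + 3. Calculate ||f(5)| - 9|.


f(5) = -12
|-12| = 12
|12 - 9| = 3

3


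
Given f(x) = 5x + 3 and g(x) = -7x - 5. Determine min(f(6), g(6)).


f(6) = 33
g(6) = -47
min = -47

-47


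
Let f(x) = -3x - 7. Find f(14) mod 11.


f(14) = -49
-49 mod 11 = 6

6


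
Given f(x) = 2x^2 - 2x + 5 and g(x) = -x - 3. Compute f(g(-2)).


g(-2) = -1
f(-1) = 2*(-1)^2 - 2*(-1) + 5 = 9

9


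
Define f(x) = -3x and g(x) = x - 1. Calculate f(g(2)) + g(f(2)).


f(g(2)) = -3
g(f(2)) = -7
Sum = -10

-10


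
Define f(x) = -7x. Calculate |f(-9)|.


f(-9) = 63
|63| = 63

63


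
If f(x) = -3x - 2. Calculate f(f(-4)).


f(-4) = 10
f(10) = -32

-32


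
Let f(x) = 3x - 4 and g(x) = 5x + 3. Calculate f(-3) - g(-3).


f(-3) = -13
g(-3) = -12
Difference = -1

-1


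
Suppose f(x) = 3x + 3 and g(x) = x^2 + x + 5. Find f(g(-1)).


g(-1) = 5
f(5) = 18

18


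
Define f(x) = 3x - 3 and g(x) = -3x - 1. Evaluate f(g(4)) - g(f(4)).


f(g(4)) = -42
g(f(4)) = -28
Difference = -14

-14


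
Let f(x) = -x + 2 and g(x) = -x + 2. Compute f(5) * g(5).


f(5) = -3
g(5) = -3
Product = 9

9


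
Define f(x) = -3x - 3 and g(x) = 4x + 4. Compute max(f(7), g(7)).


f(7) = -24
g(7) = 32
max = 32

32


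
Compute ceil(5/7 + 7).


5/7 = 0.7143
0.7143 + 7 = 7.7143
ceil(7.7143) = 8

8


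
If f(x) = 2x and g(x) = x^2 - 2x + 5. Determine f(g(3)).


g(3) = 8
f(8) = 16

16


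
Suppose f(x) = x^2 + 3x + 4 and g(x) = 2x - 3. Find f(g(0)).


g(0) = -3
f(-3) = 1*(-3)^2 + 3*(-3) + 4 = 4

4


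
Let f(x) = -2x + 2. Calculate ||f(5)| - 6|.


f(5) = -8
|-8| = 8
|8 - 6| = 2

2


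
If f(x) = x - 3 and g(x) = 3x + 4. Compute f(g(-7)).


g(-7) = -17
f(-17) = -20

-20


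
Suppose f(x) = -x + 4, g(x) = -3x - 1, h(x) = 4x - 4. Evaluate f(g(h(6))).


h(6) = 20
g(20) = -61
f(-61) = 65

65


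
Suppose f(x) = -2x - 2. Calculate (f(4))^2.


f(4) = -10
(-10)^2 = 100

100


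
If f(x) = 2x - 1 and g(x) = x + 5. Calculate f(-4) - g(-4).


-10


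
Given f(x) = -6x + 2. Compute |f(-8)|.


f(-8) = 50
|50| = 50

50


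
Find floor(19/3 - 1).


19/3 = 6.3333
6.3333 - 1 = 5.3333
floor(5.3333) = 5

5


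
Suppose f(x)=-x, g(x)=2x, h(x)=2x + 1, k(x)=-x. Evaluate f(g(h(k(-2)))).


k(-2) = 2
h(2) = 5
g(5) = 10
f(10) = -10

-10


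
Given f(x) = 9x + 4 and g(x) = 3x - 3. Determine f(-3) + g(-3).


-35


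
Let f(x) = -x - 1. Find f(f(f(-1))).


0


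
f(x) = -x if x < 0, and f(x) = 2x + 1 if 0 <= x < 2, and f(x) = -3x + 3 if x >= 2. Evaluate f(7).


7 satisfies x >= 2
f(7) = -18

-18


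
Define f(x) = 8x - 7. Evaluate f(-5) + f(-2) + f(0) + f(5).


f(-5) = -47
f(-2) = -23
f(0) = -7
f(5) = 33
Sum = -44

-44


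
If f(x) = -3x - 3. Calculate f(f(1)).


f(1) = -6
f(-6) = 15

15


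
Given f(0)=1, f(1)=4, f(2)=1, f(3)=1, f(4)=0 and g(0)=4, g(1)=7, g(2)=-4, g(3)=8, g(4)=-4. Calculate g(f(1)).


f(1) = 4
g(4) = -4

-4


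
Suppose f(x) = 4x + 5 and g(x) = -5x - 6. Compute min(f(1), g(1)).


f(1) = 9
g(1) = -11
min = -11

-11


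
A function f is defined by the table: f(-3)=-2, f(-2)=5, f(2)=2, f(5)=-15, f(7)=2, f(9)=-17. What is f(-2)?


5


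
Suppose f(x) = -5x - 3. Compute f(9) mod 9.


f(9) = -48
-48 mod 9 = 6

6


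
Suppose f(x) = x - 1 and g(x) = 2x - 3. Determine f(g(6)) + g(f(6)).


f(g(6)) = 8
g(f(6)) = 7
Sum = 15

15


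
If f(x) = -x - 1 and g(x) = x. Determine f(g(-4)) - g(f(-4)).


0


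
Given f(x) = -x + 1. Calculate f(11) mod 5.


0


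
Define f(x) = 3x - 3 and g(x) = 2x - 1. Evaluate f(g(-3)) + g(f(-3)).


f(g(-3)) = -24
g(f(-3)) = -25
Sum = -49

-49


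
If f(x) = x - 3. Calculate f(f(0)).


f(0) = -3
f(-3) = -6

-6


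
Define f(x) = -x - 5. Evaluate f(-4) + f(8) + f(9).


f(-4) = -1
f(8) = -13
f(9) = -14
Sum = -28

-28


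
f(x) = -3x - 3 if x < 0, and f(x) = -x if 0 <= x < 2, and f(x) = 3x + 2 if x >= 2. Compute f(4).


14


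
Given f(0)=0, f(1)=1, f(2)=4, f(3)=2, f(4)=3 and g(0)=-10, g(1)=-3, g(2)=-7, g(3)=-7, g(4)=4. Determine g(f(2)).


f(2) = 4
g(4) = 4

4


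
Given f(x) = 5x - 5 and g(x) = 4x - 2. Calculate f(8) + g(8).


f(8) = 35
g(8) = 30
Sum = 65

65


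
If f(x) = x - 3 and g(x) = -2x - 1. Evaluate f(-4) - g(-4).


f(-4) = -7
g(-4) = 7
Difference = -14

-14


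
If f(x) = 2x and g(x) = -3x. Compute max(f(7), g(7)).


f(7) = 14
g(7) = -21
max = 14

14


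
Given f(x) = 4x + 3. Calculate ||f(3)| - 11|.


f(3) = 15
|15| = 15
|15 - 11| = 4

4


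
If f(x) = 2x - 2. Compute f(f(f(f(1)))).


f(1) = 0
f(0) = -2
f(-2) = -6
f(-6) = -14

-14


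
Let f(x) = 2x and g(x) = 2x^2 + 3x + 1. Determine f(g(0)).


2


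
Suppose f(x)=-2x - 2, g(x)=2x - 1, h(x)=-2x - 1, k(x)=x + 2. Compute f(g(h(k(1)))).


k(1) = 3
h(3) = -7
g(-7) = -15
f(-15) = 28

28


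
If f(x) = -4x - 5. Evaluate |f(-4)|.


f(-4) = 11
|11| = 11

11


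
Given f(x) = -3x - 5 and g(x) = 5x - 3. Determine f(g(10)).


g(10) = 47
f(47) = -146

-146


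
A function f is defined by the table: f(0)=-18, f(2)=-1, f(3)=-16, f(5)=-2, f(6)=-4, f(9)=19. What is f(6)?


Reading from the table at x = 6

-4


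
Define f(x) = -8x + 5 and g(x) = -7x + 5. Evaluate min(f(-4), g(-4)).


f(-4) = 37
g(-4) = 33
min = 33

33


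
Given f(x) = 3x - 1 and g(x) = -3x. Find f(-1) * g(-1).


f(-1) = -4
g(-1) = 3
Product = -12

-12


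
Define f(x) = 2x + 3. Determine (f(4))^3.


f(4) = 11
(11)^3 = 1331

1331


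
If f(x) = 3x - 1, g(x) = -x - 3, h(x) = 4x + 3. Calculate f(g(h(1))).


h(1) = 7
g(7) = -10
f(-10) = -31

-31


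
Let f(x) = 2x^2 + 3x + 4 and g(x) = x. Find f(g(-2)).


6


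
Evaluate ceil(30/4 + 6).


30/4 = 7.5
7.5 + 6 = 13.5
ceil(13.5) = 14

14


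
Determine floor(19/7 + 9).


11


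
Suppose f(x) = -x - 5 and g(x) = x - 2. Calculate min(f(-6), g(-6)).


f(-6) = 1
g(-6) = -8
min = -8

-8


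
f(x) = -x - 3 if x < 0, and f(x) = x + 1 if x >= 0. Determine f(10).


10 satisfies x >= 0
f(10) = 11

11


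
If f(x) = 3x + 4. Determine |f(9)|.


f(9) = 31
|31| = 31

31


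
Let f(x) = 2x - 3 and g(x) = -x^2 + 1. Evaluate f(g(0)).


g(0) = 1
f(1) = -1

-1


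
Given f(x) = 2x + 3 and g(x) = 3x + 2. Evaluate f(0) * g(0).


f(0) = 3
g(0) = 2
Product = 6

6


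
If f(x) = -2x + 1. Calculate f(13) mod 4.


f(13) = -25
-25 mod 4 = 3

3


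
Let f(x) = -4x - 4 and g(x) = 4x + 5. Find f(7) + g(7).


f(7) = -32
g(7) = 33
Sum = 1

1


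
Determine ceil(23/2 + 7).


23/2 = 11.5
11.5 + 7 = 18.5
ceil(18.5) = 19

19


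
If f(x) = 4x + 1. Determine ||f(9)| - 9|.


f(9) = 37
|37| = 37
|37 - 9| = 28

28


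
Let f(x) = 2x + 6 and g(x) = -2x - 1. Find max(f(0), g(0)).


f(0) = 6
g(0) = -1
max = 6

6


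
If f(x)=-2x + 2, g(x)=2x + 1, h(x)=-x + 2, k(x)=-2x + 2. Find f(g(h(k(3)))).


k(3) = -4
h(-4) = 6
g(6) = 13
f(13) = -24

-24


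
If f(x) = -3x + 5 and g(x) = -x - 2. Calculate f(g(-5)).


g(-5) = 3
f(3) = -4

-4


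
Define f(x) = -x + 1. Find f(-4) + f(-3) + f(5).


f(-4) = 5
f(-3) = 4
f(5) = -4
Sum = 5

5


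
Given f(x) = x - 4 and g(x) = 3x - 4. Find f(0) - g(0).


f(0) = -4
g(0) = -4
Difference = 0

0


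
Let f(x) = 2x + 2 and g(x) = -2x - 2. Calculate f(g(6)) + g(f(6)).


-56


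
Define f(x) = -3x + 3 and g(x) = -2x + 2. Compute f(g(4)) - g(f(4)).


1


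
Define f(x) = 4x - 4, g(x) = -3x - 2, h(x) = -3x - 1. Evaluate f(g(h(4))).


h(4) = -13
g(-13) = 37
f(37) = 144

144


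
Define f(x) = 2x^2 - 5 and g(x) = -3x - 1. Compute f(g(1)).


g(1) = -4
f(-4) = 2*(-4)^2 - 5 = 27

27


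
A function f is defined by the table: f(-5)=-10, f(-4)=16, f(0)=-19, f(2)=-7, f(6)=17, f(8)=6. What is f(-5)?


Reading from the table at x = -5

-10


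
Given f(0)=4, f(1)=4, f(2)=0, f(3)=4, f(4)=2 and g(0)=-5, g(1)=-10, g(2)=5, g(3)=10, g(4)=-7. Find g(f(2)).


f(2) = 0
g(0) = -5

-5
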